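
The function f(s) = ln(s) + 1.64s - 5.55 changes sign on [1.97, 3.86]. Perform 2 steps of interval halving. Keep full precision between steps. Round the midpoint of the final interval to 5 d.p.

f(1.970000) = -1.641166, f(3.860000) = 2.131067 (opposite signs)
step 1: m = 2.915000, f(m) = 0.300470 > 0 → root in [1.970000, 2.915000]
step 2: m = 2.442500, f(m) = -0.651278 < 0 → root in [2.442500, 2.915000]
Midpoint of [2.442500, 2.915000] = 2.678750

2.67875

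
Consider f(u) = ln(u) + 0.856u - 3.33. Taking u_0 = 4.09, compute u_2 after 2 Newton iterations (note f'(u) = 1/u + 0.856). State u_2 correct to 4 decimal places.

Newton update: u ← u − f(u)/f'(u).
u_0 = 4.090000: f = 1.579585, f' = 1.100499 → u_1 = 4.090000 - (1.579585)/(1.100499) = 2.654664
u_1 = 2.654664: f = -0.081289, f' = 1.232695 → u_2 = 2.654664 - (-0.081289)/(1.232695) = 2.720609

2.7206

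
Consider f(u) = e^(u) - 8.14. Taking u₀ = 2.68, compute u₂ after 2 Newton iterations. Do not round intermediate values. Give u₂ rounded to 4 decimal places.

2.1063

Newton update: u ← u − f(u)/f'(u).
f'(u) = e^(u)
u_0 = 2.680000: f = 6.445093, f' = 14.585093 → u_1 = 2.680000 - (6.445093)/(14.585093) = 2.238104
u_1 = 2.238104: f = 1.235539, f' = 9.375539 → u_2 = 2.238104 - (1.235539)/(9.375539) = 2.106321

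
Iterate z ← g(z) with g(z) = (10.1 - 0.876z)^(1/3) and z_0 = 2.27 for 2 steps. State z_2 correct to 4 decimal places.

2.0279

z_1 = g(2.270000) = 2.009247
z_2 = g(2.009247) = 2.027933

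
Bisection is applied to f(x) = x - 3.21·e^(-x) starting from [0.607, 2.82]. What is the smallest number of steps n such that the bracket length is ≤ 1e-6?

Initial width b − a = 2.82 − 0.607 = 2.213000.
After n steps the width is (b−a)/2^n; need (b−a)/2^n ≤ 1e-6.
So n ≥ log₂(2.213000/1e-6) = log₂(2213000.0000) ≈ 21.0776.
Hence n = 22.

22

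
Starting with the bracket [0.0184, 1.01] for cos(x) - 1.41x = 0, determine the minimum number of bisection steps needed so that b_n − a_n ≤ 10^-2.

Initial width b − a = 1.01 − 0.0184 = 0.991600.
After n steps the width is (b−a)/2^n; need (b−a)/2^n ≤ 10^-2.
So n ≥ log₂(0.991600/10^-2) = log₂(99.1600) ≈ 6.6317.
Hence n = 7.

7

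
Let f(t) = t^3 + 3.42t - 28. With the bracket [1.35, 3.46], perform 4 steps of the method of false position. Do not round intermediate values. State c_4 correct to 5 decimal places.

f(1.350000) = -20.922625, f(3.460000) = 25.254936
step 1: c = 2.306021, f(c) = -7.850596 < 0 → new bracket [2.306021, 3.460000]
step 2: c = 2.579674, f(c) = -2.010508 < 0 → new bracket [2.579674, 3.460000]
step 3: c = 2.644588, f(c) = -0.459671 < 0 → new bracket [2.644588, 3.460000]
step 4: c = 2.659164, f(c) = -0.102300 < 0 → new bracket [2.659164, 3.460000]

2.65916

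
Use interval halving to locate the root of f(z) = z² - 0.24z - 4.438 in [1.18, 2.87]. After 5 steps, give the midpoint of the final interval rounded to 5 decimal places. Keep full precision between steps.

f(1.180000) = -3.328800, f(2.870000) = 3.110100 (opposite signs)
step 1: m = 2.025000, f(m) = -0.823375 < 0 → root in [2.025000, 2.870000]
step 2: m = 2.447500, f(m) = 0.964856 > 0 → root in [2.025000, 2.447500]
step 3: m = 2.236250, f(m) = 0.026114 > 0 → root in [2.025000, 2.236250]
step 4: m = 2.130625, f(m) = -0.409787 < 0 → root in [2.130625, 2.236250]
step 5: m = 2.183438, f(m) = -0.194626 < 0 → root in [2.183438, 2.236250]
Midpoint of [2.183438, 2.236250] = 2.209844

2.20984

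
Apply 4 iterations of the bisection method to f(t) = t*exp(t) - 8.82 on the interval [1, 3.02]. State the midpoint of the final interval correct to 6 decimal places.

f(1.000000) = -6.101718, f(3.020000) = 53.063701 (opposite signs)
step 1: m = 2.010000, f(m) = 6.181268 > 0 → root in [1.000000, 2.010000]
step 2: m = 1.505000, f(m) = -2.041249 < 0 → root in [1.505000, 2.010000]
step 3: m = 1.757500, f(m) = 1.369852 > 0 → root in [1.505000, 1.757500]
step 4: m = 1.631250, f(m) = -0.483891 < 0 → root in [1.631250, 1.757500]
Midpoint of [1.631250, 1.757500] = 1.694375

1.694375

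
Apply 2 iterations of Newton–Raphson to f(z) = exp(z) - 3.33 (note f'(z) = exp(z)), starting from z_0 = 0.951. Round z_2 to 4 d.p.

z_0 = 0.951000: f = -0.741703, f' = 2.588297 → z_1 = 0.951000 - (-0.741703)/(2.588297) = 1.237560
z_1 = 1.237560: f = 0.117193, f' = 3.447193 → z_2 = 1.237560 - (0.117193)/(3.447193) = 1.203564

1.2036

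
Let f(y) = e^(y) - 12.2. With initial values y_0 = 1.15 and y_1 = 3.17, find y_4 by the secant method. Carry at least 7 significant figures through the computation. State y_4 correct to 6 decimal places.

2.539494

f(y_0) = -9.041807, f(y_1) = 11.607484
y_2 = 3.170000 - (11.607484)·(3.170000 - 1.150000)/(11.607484 - (-9.041807)) = 2.034507; f(y_2) = -4.551517
y_3 = 2.034507 - (-4.551517)·(2.034507 - 3.170000)/(-4.551517 - (11.607484)) = 2.354342; f(y_3) = -1.668799
y_4 = 2.354342 - (-1.668799)·(2.354342 - 2.034507)/(-1.668799 - (-4.551517)) = 2.539494; f(y_4) = 0.473259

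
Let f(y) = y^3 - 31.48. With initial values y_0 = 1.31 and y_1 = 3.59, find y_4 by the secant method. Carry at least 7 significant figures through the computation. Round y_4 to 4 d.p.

3.1626

Secant update: y_(k+1) = y_k − f(y_k)·(y_k − y_(k-1))/(f(y_k) − f(y_(k-1))).
f(y_0) = -29.231909, f(y_1) = 14.788279
y_2 = 3.590000 - (14.788279)·(3.590000 - 1.310000)/(14.788279 - (-29.231909)) = 2.824050; f(y_2) = -8.957479
y_3 = 2.824050 - (-8.957479)·(2.824050 - 3.590000)/(-8.957479 - (14.788279)) = 3.112985; f(y_3) = -1.313077
y_4 = 3.112985 - (-1.313077)·(3.112985 - 2.824050)/(-1.313077 - (-8.957479)) = 3.162615; f(y_4) = 0.152902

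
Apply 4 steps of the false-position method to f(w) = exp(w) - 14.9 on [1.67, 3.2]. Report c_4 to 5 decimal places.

2.69800

False-position update: c = (a·f(b) − b·f(a))/(f(b) − f(a)); replace the endpoint whose sign matches f(c).
f(1.670000) = -9.587832, f(3.200000) = 9.632530
step 1: c = 2.433221, f(c) = -3.504473 < 0 → new bracket [2.433221, 3.200000]
step 2: c = 2.637770, f(c) = -0.918017 < 0 → new bracket [2.637770, 3.200000]
step 3: c = 2.686690, f(c) = -0.217005 < 0 → new bracket [2.686690, 3.200000]
step 4: c = 2.697999, f(c) = -0.050009 < 0 → new bracket [2.697999, 3.200000]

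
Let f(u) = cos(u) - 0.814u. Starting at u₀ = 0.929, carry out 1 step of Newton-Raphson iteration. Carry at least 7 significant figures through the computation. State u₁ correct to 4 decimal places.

f'(u) = -sin(u) - 0.814
u_0 = 0.929000: f = -0.157571, f' = -1.615022 → u_1 = 0.929000 - (-0.157571)/(-1.615022) = 0.831434

0.8314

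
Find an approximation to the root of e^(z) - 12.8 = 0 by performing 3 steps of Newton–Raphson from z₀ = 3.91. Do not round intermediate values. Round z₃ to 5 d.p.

2.56109

Newton update: z ← z − f(z)/f'(z).
f'(z) = e^(z)
z_0 = 3.910000: f = 37.098952, f' = 49.898952 → z_1 = 3.910000 - (37.098952)/(49.898952) = 3.166518
z_1 = 3.166518: f = 10.924741, f' = 23.724741 → z_2 = 3.166518 - (10.924741)/(23.724741) = 2.706040
z_2 = 2.706040: f = 2.169871, f' = 14.969871 → z_3 = 2.706040 - (2.169871)/(14.969871) = 2.561090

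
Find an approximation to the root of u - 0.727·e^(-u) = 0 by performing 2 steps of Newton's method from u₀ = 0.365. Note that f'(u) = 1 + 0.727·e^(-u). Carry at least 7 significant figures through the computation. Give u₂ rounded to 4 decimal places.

0.4593

u_0 = 0.365000: f = -0.139681, f' = 1.504681 → u_1 = 0.365000 - (-0.139681)/(1.504681) = 0.457831
u_1 = 0.457831: f = -0.002109, f' = 1.459940 → u_2 = 0.457831 - (-0.002109)/(1.459940) = 0.459275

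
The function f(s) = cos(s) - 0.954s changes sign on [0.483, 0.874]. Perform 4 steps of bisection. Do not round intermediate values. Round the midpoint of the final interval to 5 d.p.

f(0.483000) = 0.424824, f(0.874000) = -0.192032 (opposite signs)
step 1: m = 0.678500, f(m) = 0.131226 > 0 → root in [0.678500, 0.874000]
step 2: m = 0.776250, f(m) = -0.026997 < 0 → root in [0.678500, 0.776250]
step 3: m = 0.727375, f(m) = 0.053007 > 0 → root in [0.727375, 0.776250]
step 4: m = 0.751812, f(m) = 0.013223 > 0 → root in [0.751812, 0.776250]
Midpoint of [0.751812, 0.776250] = 0.764031

0.76403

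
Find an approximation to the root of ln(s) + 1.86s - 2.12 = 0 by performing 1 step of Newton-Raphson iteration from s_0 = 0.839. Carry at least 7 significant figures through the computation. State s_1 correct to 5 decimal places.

1.07984

f'(s) = 1/s + 1.86
s_0 = 0.839000: f = -0.735005, f' = 3.051895 → s_1 = 0.839000 - (-0.735005)/(3.051895) = 1.079835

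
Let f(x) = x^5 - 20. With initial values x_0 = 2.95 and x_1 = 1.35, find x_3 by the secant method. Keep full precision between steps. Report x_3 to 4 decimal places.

Secant update: x_(k+1) = x_k − f(x_k)·(x_k − x_(k-1))/(f(x_k) − f(x_(k-1))).
f(x_0) = 203.413843, f(x_1) = -15.515967
x_2 = 1.350000 - (-15.515967)·(1.350000 - 2.950000)/(-15.515967 - (203.413843)) = 1.463395; f(x_2) = -13.288682
x_3 = 1.463395 - (-13.288682)·(1.463395 - 1.350000)/(-13.288682 - (-15.515967)) = 2.139945; f(x_3) = 24.875912

2.1399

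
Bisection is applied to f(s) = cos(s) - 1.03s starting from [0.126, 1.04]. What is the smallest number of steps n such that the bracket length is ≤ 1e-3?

10

Initial width b − a = 1.04 − 0.126 = 0.914000.
After n steps the width is (b−a)/2^n; need (b−a)/2^n ≤ 1e-3.
So n ≥ log₂(0.914000/1e-3) = log₂(914.0000) ≈ 9.8361.
Hence n = 10.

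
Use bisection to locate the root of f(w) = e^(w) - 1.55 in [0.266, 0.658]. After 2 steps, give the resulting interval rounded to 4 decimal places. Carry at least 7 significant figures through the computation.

[0.3640, 0.4620]

f(0.266000) = -0.245265, f(0.658000) = 0.380927 (opposite signs)
step 1: m = 0.462000, f(m) = 0.037245 > 0 → root in [0.266000, 0.462000]
step 2: m = 0.364000, f(m) = -0.110926 < 0 → root in [0.364000, 0.462000]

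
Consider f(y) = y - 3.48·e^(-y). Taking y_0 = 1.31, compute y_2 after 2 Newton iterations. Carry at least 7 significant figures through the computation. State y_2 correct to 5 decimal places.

Newton update: y ← y − f(y)/f'(y).
f'(y) = 1 + 3.48·e^(-y)
y_0 = 1.310000: f = 0.371026, f' = 1.938974 → y_1 = 1.310000 - (0.371026)/(1.938974) = 1.118648
y_1 = 1.118648: f = -0.018342, f' = 2.136990 → y_2 = 1.118648 - (-0.018342)/(2.136990) = 1.127231

1.12723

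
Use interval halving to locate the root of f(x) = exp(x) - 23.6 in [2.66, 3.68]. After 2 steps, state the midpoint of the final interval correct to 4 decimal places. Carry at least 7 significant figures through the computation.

f(2.660000) = -9.303711, f(3.680000) = 16.046394 (opposite signs)
step 1: m = 3.170000, f(m) = 0.207484 > 0 → root in [2.660000, 3.170000]
step 2: m = 2.915000, f(m) = -5.151188 < 0 → root in [2.915000, 3.170000]
Midpoint of [2.915000, 3.170000] = 3.042500

3.0425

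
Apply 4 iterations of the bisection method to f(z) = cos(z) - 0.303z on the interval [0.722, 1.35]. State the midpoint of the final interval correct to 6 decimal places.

f(0.722000) = 0.531719, f(1.350000) = -0.190043 (opposite signs)
step 1: m = 1.036000, f(m) = 0.195758 > 0 → root in [1.036000, 1.350000]
step 2: m = 1.193000, f(m) = 0.007394 > 0 → root in [1.193000, 1.350000]
step 3: m = 1.271500, f(m) = -0.090417 < 0 → root in [1.193000, 1.271500]
step 4: m = 1.232250, f(m) = -0.041255 < 0 → root in [1.193000, 1.232250]
Midpoint of [1.193000, 1.232250] = 1.212625

1.212625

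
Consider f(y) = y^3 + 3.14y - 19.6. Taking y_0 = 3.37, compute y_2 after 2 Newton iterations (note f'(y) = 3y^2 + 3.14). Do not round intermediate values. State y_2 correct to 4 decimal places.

Newton update: y ← y − f(y)/f'(y).
y_0 = 3.370000: f = 29.254553, f' = 37.210700 → y_1 = 3.370000 - (29.254553)/(37.210700) = 2.583813
y_1 = 2.583813: f = 5.762950, f' = 23.168275 → y_2 = 2.583813 - (5.762950)/(23.168275) = 2.335070

2.3351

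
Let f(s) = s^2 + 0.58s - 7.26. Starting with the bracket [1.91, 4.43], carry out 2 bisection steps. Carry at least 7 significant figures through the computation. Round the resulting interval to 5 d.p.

[1.91000, 2.54000]

f(1.910000) = -2.504100, f(4.430000) = 14.934300 (opposite signs)
step 1: m = 3.170000, f(m) = 4.627500 > 0 → root in [1.910000, 3.170000]
step 2: m = 2.540000, f(m) = 0.664800 > 0 → root in [1.910000, 2.540000]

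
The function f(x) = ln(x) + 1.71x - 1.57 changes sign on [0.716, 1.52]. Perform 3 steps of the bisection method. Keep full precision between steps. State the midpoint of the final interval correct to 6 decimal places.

0.967250

f(0.716000) = -0.679715, f(1.520000) = 1.447910 (opposite signs)
step 1: m = 1.118000, f(m) = 0.453321 > 0 → root in [0.716000, 1.118000]
step 2: m = 0.917000, f(m) = -0.088578 < 0 → root in [0.917000, 1.118000]
step 3: m = 1.017500, f(m) = 0.187274 > 0 → root in [0.917000, 1.017500]
Midpoint of [0.917000, 1.017500] = 0.967250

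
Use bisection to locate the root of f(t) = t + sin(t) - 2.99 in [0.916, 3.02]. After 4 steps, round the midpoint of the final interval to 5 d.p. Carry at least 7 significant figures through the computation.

f(0.916000) = -1.280828, f(3.020000) = 0.151293 (opposite signs)
step 1: m = 1.968000, f(m) = -0.099854 < 0 → root in [1.968000, 3.020000]
step 2: m = 2.494000, f(m) = 0.107268 > 0 → root in [1.968000, 2.494000]
step 3: m = 2.231000, f(m) = 0.030867 > 0 → root in [1.968000, 2.231000]
step 4: m = 2.099500, f(m) = -0.027038 < 0 → root in [2.099500, 2.231000]
Midpoint of [2.099500, 2.231000] = 2.165250

2.16525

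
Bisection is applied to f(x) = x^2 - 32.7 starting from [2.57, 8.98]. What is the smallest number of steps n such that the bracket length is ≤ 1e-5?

Initial width b − a = 8.98 − 2.57 = 6.410000.
After n steps the width is (b−a)/2^n; need (b−a)/2^n ≤ 1e-5.
So n ≥ log₂(6.410000/1e-5) = log₂(641000.0000) ≈ 19.2900.
Hence n = 20.

20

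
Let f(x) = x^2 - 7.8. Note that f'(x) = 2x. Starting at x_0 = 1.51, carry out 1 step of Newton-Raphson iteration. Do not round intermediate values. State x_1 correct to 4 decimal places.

x_0 = 1.510000: f = -5.519900, f' = 3.020000 → x_1 = 1.510000 - (-5.519900)/(3.020000) = 3.337781

3.3378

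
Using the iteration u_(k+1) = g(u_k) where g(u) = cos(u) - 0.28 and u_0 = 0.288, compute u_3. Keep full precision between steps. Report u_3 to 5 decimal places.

0.59839

u_1 = g(0.288000) = 0.678814
u_2 = g(0.678814) = 0.498318
u_3 = g(0.498318) = 0.598388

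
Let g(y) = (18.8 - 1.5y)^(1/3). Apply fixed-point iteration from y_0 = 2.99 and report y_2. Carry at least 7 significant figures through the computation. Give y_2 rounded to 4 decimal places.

2.4748

y_1 = g(2.990000) = 2.428084
y_2 = g(2.428084) = 2.474834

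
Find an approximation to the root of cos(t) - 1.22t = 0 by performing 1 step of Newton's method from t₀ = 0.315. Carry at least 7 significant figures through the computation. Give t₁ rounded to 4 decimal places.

0.6853

Newton update: t ← t − f(t)/f'(t).
f'(t) = -sin(t) - 1.22
t_0 = 0.315000: f = 0.566496, f' = -1.529816 → t_1 = 0.315000 - (0.566496)/(-1.529816) = 0.685303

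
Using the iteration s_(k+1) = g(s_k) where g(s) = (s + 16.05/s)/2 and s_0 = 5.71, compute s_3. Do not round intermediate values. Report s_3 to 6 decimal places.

4.006252

s_1 = g(5.710000) = 4.260429
s_2 = g(4.260429) = 4.013828
s_3 = g(4.013828) = 4.006252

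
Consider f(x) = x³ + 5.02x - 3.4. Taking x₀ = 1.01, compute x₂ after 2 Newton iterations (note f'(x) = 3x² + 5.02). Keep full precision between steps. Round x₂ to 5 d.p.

0.62867

x_0 = 1.010000: f = 2.700501, f' = 8.080300 → x_1 = 1.010000 - (2.700501)/(8.080300) = 0.675792
x_1 = 0.675792: f = 0.301106, f' = 6.390084 → x_2 = 0.675792 - (0.301106)/(6.390084) = 0.628671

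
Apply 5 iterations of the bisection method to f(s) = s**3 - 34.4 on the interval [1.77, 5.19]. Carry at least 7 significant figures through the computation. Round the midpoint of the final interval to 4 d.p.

3.2128

f(1.770000) = -28.854767, f(5.190000) = 105.398359 (opposite signs)
step 1: m = 3.480000, f(m) = 7.744192 > 0 → root in [1.770000, 3.480000]
step 2: m = 2.625000, f(m) = -16.312109 < 0 → root in [2.625000, 3.480000]
step 3: m = 3.052500, f(m) = -5.957549 < 0 → root in [3.052500, 3.480000]
step 4: m = 3.266250, f(m) = 0.445626 > 0 → root in [3.052500, 3.266250]
step 5: m = 3.159375, f(m) = -2.864223 < 0 → root in [3.159375, 3.266250]
Midpoint of [3.159375, 3.266250] = 3.212813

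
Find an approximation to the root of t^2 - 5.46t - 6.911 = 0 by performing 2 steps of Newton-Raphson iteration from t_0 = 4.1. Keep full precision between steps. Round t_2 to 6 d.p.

6.905323

Newton update: t ← t − f(t)/f'(t).
f'(t) = 2t - 5.46
t_0 = 4.100000: f = -12.487000, f' = 2.740000 → t_1 = 4.100000 - (-12.487000)/(2.740000) = 8.657299
t_1 = 8.657299: f = 20.768977, f' = 11.854599 → t_2 = 8.657299 - (20.768977)/(11.854599) = 6.905323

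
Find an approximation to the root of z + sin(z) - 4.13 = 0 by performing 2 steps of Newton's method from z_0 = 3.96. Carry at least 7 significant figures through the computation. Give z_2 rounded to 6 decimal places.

5.106180

Newton update: z ← z − f(z)/f'(z).
f'(z) = 1 + cos(z)
z_0 = 3.960000: f = -0.900058, f' = 0.316615 → z_1 = 3.960000 - (-0.900058)/(0.316615) = 6.802752
z_1 = 6.802752: f = 3.169255, f' = 1.868035 → z_2 = 6.802752 - (3.169255)/(1.868035) = 5.106180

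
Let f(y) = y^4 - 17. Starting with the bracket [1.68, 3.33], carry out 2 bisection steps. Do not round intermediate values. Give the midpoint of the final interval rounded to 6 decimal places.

f(1.680000) = -9.034058, f(3.330000) = 105.963703 (opposite signs)
step 1: m = 2.505000, f(m) = 22.375939 > 0 → root in [1.680000, 2.505000]
step 2: m = 2.092500, f(m) = 2.171755 > 0 → root in [1.680000, 2.092500]
Midpoint of [1.680000, 2.092500] = 1.886250

1.886250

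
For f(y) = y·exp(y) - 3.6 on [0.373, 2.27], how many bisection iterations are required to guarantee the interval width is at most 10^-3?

11

Initial width b − a = 2.27 − 0.373 = 1.897000.
After n steps the width is (b−a)/2^n; need (b−a)/2^n ≤ 10^-3.
So n ≥ log₂(1.897000/10^-3) = log₂(1897.0000) ≈ 10.8895.
Hence n = 11.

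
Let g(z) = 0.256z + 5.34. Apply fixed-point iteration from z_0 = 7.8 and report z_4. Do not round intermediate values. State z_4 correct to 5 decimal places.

z_1 = g(7.800000) = 7.336800
z_2 = g(7.336800) = 7.218221
z_3 = g(7.218221) = 7.187865
z_4 = g(7.187865) = 7.180093

7.18009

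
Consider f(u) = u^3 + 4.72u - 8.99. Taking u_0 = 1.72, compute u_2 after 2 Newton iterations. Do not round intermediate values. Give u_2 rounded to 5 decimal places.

f'(u) = 3u^2 + 4.72
u_0 = 1.720000: f = 4.216848, f' = 13.595200 → u_1 = 1.720000 - (4.216848)/(13.595200) = 1.409828
u_1 = 1.409828: f = 0.466585, f' = 10.682846 → u_2 = 1.409828 - (0.466585)/(10.682846) = 1.366152

1.36615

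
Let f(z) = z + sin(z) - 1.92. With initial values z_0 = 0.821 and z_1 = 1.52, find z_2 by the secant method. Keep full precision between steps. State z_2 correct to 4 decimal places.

1.0867

f(z_0) = -0.367172, f(z_1) = 0.598710
z_2 = 1.520000 - (0.598710)·(1.520000 - 0.821000)/(0.598710 - (-0.367172)) = 1.086719; f(z_2) = 0.051824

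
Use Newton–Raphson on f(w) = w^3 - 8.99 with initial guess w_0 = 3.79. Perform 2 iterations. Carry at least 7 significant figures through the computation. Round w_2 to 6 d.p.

2.224053

f'(w) = 3w^2
w_0 = 3.790000: f = 45.449939, f' = 43.092300 → w_1 = 3.790000 - (45.449939)/(43.092300) = 2.735289
w_1 = 2.735289: f = 11.474893, f' = 22.445412 → w_2 = 2.735289 - (11.474893)/(22.445412) = 2.224053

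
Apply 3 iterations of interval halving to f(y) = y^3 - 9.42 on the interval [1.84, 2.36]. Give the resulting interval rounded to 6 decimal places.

f(1.840000) = -3.190496, f(2.360000) = 3.724256 (opposite signs)
step 1: m = 2.100000, f(m) = -0.159000 < 0 → root in [2.100000, 2.360000]
step 2: m = 2.230000, f(m) = 1.669567 > 0 → root in [2.100000, 2.230000]
step 3: m = 2.165000, f(m) = 0.727842 > 0 → root in [2.100000, 2.165000]

[2.100000, 2.165000]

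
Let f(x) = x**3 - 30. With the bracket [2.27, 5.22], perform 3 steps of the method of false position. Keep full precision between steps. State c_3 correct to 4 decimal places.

3.0123

f(2.270000) = -18.302917, f(5.220000) = 112.236648
step 1: c = 2.683619, f(c) = -10.673090 < 0 → new bracket [2.683619, 5.220000]
step 2: c = 2.903870, f(c) = -5.513230 < 0 → new bracket [2.903870, 5.220000]
step 3: c = 3.012315, f(c) = -2.666135 < 0 → new bracket [3.012315, 5.220000]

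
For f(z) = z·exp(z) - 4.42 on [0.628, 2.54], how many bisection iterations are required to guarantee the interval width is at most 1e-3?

Initial width b − a = 2.54 − 0.628 = 1.912000.
After n steps the width is (b−a)/2^n; need (b−a)/2^n ≤ 1e-3.
So n ≥ log₂(1.912000/1e-3) = log₂(1912.0000) ≈ 10.9009.
Hence n = 11.

11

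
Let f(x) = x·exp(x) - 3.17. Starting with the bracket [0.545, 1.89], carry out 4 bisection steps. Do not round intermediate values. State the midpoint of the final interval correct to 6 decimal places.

f(0.545000) = -2.230088, f(1.890000) = 9.340607 (opposite signs)
step 1: m = 1.217500, f(m) = 0.943604 > 0 → root in [0.545000, 1.217500]
step 2: m = 0.881250, f(m) = -1.042737 < 0 → root in [0.881250, 1.217500]
step 3: m = 1.049375, f(m) = -0.173126 < 0 → root in [1.049375, 1.217500]
step 4: m = 1.133437, f(m) = 0.350815 > 0 → root in [1.049375, 1.133437]
Midpoint of [1.049375, 1.133437] = 1.091406

1.091406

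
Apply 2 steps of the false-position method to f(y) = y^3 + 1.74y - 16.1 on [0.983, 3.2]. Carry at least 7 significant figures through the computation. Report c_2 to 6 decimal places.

f(0.983000) = -13.439718, f(3.200000) = 22.236000
step 1: c = 1.818186, f(c) = -6.925798 < 0 → new bracket [1.818186, 3.200000]
step 2: c = 2.146361, f(c) = -2.477341 < 0 → new bracket [2.146361, 3.200000]

2.146361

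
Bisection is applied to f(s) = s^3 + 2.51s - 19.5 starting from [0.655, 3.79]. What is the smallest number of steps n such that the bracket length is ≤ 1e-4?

Initial width b − a = 3.79 − 0.655 = 3.135000.
After n steps the width is (b−a)/2^n; need (b−a)/2^n ≤ 1e-4.
So n ≥ log₂(3.135000/1e-4) = log₂(31350.0000) ≈ 14.9362.
Hence n = 15.

15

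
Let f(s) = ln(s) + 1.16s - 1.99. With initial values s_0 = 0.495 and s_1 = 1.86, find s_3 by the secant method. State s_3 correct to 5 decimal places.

1.41204

f(s_0) = -2.118998, f(s_1) = 0.788176
s_2 = 1.860000 - (0.788176)·(1.860000 - 0.495000)/(0.788176 - (-2.118998)) = 1.489929; f(s_2) = 0.137046
s_3 = 1.489929 - (0.137046)·(1.489929 - 1.860000)/(0.137046 - (0.788176)) = 1.412039; f(s_3) = -0.007001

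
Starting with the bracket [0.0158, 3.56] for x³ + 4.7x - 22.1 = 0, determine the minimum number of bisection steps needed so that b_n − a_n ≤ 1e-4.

Initial width b − a = 3.56 − 0.0158 = 3.544200.
After n steps the width is (b−a)/2^n; need (b−a)/2^n ≤ 1e-4.
So n ≥ log₂(3.544200/1e-4) = log₂(35442.0000) ≈ 15.1132.
Hence n = 16.

16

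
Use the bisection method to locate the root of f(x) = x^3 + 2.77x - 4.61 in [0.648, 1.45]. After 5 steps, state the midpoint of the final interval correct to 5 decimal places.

1.13672

f(0.648000) = -2.542942, f(1.450000) = 2.455125 (opposite signs)
step 1: m = 1.049000, f(m) = -0.549949 < 0 → root in [1.049000, 1.450000]
step 2: m = 1.249500, f(m) = 0.801897 > 0 → root in [1.049000, 1.249500]
step 3: m = 1.149250, f(m) = 0.091324 > 0 → root in [1.049000, 1.149250]
step 4: m = 1.099125, f(m) = -0.237597 < 0 → root in [1.099125, 1.149250]
step 5: m = 1.124187, f(m) = -0.075255 < 0 → root in [1.124187, 1.149250]
Midpoint of [1.124187, 1.149250] = 1.136719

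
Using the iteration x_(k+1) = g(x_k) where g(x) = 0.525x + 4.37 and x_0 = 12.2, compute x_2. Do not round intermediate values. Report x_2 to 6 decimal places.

x_1 = g(12.200000) = 10.775000
x_2 = g(10.775000) = 10.026875

10.026875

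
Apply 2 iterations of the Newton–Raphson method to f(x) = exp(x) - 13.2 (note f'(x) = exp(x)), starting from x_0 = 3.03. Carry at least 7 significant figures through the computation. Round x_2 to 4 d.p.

2.5839

x_0 = 3.030000: f = 7.497233, f' = 20.697233 → x_1 = 3.030000 - (7.497233)/(20.697233) = 2.667766
x_1 = 2.667766: f = 1.207752, f' = 14.407752 → x_2 = 2.667766 - (1.207752)/(14.407752) = 2.583940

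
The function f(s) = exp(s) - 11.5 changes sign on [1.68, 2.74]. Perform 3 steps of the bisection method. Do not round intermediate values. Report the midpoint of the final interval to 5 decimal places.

2.40875

f(1.680000) = -6.134444, f(2.740000) = 3.986985 (opposite signs)
step 1: m = 2.210000, f(m) = -2.384284 < 0 → root in [2.210000, 2.740000]
step 2: m = 2.475000, f(m) = 0.381707 > 0 → root in [2.210000, 2.475000]
step 3: m = 2.342500, f(m) = -1.092778 < 0 → root in [2.342500, 2.475000]
Midpoint of [2.342500, 2.475000] = 2.408750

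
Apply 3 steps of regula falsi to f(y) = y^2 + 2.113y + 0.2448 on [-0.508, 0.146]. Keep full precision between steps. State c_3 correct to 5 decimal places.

False-position update: c = (a·f(b) − b·f(a))/(f(b) − f(a)); replace the endpoint whose sign matches f(c).
f(-0.508000) = -0.570540, f(0.146000) = 0.574614
step 1: c = -0.182163, f(c) = -0.106928 < 0 → new bracket [-0.182163, 0.146000]
step 2: c = -0.130678, f(c) = -0.014245 < 0 → new bracket [-0.130678, 0.146000]
step 3: c = -0.123984, f(c) = -0.001807 < 0 → new bracket [-0.123984, 0.146000]

-0.12398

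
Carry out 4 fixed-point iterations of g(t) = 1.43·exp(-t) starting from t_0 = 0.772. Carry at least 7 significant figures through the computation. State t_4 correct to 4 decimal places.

0.7221

t_1 = g(0.772000) = 0.660786
t_2 = g(0.660786) = 0.738517
t_3 = g(0.738517) = 0.683286
t_4 = g(0.683286) = 0.722086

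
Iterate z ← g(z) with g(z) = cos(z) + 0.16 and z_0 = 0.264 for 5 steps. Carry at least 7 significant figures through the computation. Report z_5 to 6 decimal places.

z_1 = g(0.264000) = 1.125354
z_2 = g(1.125354) = 0.590857
z_3 = g(0.590857) = 0.990463
z_4 = g(0.990463) = 0.708302
z_5 = g(0.708302) = 0.919467

0.919467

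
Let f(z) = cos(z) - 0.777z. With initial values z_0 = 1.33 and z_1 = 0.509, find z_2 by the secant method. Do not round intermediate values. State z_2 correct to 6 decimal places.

0.817189

f(z_0) = -0.794934, f(z_1) = 0.477739
z_2 = 0.509000 - (0.477739)·(0.509000 - 1.330000)/(0.477739 - (-0.794934)) = 0.817189; f(z_2) = 0.049318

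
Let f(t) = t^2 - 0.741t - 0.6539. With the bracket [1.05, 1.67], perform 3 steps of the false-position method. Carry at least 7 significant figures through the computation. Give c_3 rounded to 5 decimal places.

1.25841

f(1.050000) = -0.329450, f(1.670000) = 0.897530
step 1: c = 1.216473, f(c) = -0.075500 < 0 → new bracket [1.216473, 1.670000]
step 2: c = 1.251663, f(c) = -0.014721 < 0 → new bracket [1.251663, 1.670000]
step 3: c = 1.258414, f(c) = -0.002779 < 0 → new bracket [1.258414, 1.670000]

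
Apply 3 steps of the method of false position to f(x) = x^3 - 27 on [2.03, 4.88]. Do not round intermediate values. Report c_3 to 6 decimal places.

2.902341

False-position update: c = (a·f(b) − b·f(a))/(f(b) − f(a)); replace the endpoint whose sign matches f(c).
f(2.030000) = -18.634573, f(4.880000) = 89.214272
step 1: c = 2.522435, f(c) = -10.950560 < 0 → new bracket [2.522435, 4.880000]
step 2: c = 2.780177, f(c) = -5.510953 < 0 → new bracket [2.780177, 4.880000]
step 3: c = 2.902341, f(c) = -2.551894 < 0 → new bracket [2.902341, 4.880000]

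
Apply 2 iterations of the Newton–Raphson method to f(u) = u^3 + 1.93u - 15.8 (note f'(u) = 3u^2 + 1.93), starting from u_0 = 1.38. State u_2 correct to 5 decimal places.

2.33280

Newton update: u ← u − f(u)/f'(u).
u_0 = 1.380000: f = -10.508528, f' = 7.643200 → u_1 = 1.380000 - (-10.508528)/(7.643200) = 2.754886
u_1 = 2.754886: f = 10.424851, f' = 24.698189 → u_2 = 2.754886 - (10.424851)/(24.698189) = 2.332796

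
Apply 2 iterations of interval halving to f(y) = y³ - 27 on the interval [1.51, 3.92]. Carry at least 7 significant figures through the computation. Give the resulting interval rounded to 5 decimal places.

[2.71500, 3.31750]

f(1.510000) = -23.557049, f(3.920000) = 33.236288 (opposite signs)
step 1: m = 2.715000, f(m) = -6.987124 < 0 → root in [2.715000, 3.920000]
step 2: m = 3.317500, f(m) = 9.511762 > 0 → root in [2.715000, 3.317500]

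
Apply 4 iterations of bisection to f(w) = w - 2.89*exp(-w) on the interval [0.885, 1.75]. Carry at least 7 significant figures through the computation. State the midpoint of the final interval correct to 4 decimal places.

1.0202

f(0.885000) = -0.307744, f(1.750000) = 1.247793 (opposite signs)
step 1: m = 1.317500, f(m) = 0.543547 > 0 → root in [0.885000, 1.317500]
step 2: m = 1.101250, f(m) = 0.140454 > 0 → root in [0.885000, 1.101250]
step 3: m = 0.993125, f(m) = -0.077381 < 0 → root in [0.993125, 1.101250]
step 4: m = 1.047187, f(m) = 0.033019 > 0 → root in [0.993125, 1.047187]
Midpoint of [0.993125, 1.047187] = 1.020156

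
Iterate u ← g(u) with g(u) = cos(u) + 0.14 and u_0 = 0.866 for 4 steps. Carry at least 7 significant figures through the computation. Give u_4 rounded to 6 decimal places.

0.834214

u_1 = g(0.866000) = 0.787879
u_2 = g(0.787879) = 0.845351
u_3 = g(0.845351) = 0.803469
u_4 = g(0.803469) = 0.834214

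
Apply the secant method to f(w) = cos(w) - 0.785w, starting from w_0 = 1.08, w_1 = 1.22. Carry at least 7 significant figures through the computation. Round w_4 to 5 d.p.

Secant update: w_(k+1) = w_k − f(w_k)·(w_k − w_(k-1))/(f(w_k) − f(w_(k-1))).
f(w_0) = -0.376472, f(w_1) = -0.614054
w_2 = 1.220000 - (-0.614054)·(1.220000 - 1.080000)/(-0.614054 - (-0.376472)) = 0.858157; f(w_2) = -0.019820
w_3 = 0.858157 - (-0.019820)·(0.858157 - 1.220000)/(-0.019820 - (-0.614054)) = 0.846088; f(w_3) = -0.001262
w_4 = 0.846088 - (-0.001262)·(0.846088 - 0.858157)/(-0.001262 - (-0.019820)) = 0.845267; f(w_4) = -0.000003

0.84527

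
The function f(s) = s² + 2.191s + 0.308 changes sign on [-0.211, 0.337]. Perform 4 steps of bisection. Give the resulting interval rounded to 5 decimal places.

f(-0.211000) = -0.109780, f(0.337000) = 1.159936 (opposite signs)
step 1: m = 0.063000, f(m) = 0.450002 > 0 → root in [-0.211000, 0.063000]
step 2: m = -0.074000, f(m) = 0.151342 > 0 → root in [-0.211000, -0.074000]
step 3: m = -0.142500, f(m) = 0.016089 > 0 → root in [-0.211000, -0.142500]
step 4: m = -0.176750, f(m) = -0.048019 < 0 → root in [-0.176750, -0.142500]

[-0.17675, -0.14250]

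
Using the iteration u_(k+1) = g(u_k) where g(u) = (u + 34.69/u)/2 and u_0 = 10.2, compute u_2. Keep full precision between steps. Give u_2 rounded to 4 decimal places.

u_1 = g(10.200000) = 6.800490
u_2 = g(6.800490) = 5.950797

5.9508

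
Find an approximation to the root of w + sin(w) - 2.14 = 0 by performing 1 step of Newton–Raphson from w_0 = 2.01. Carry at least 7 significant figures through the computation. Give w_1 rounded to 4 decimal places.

Newton update: w ← w − f(w)/f'(w).
f'(w) = 1 + cos(w)
w_0 = 2.010000: f = 0.775091, f' = 0.574781 → w_1 = 2.010000 - (0.775091)/(0.574781) = 0.661503

0.6615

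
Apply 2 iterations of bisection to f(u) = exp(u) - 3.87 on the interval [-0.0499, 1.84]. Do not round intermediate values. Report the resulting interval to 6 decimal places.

f(-0.049900) = -2.918675, f(1.840000) = 2.426538 (opposite signs)
step 1: m = 0.895050, f(m) = -1.422542 < 0 → root in [0.895050, 1.840000]
step 2: m = 1.367525, f(m) = 0.055623 > 0 → root in [0.895050, 1.367525]

[0.895050, 1.367525]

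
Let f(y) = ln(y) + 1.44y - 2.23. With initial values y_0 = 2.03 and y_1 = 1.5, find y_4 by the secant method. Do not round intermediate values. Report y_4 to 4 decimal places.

f(y_0) = 1.401236, f(y_1) = 0.335465
y_2 = 1.500000 - (0.335465)·(1.500000 - 2.030000)/(0.335465 - (1.401236)) = 1.333176; f(y_2) = -0.022663
y_3 = 1.333176 - (-0.022663)·(1.333176 - 1.500000)/(-0.022663 - (0.335465)) = 1.343733; f(y_3) = 0.000426
y_4 = 1.343733 - (0.000426)·(1.343733 - 1.333176)/(0.000426 - (-0.022663)) = 1.343538; f(y_4) = 0.000001

1.3435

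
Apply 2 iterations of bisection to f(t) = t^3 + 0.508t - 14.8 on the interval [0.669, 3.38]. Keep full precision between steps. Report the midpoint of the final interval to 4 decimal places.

2.3634

f(0.669000) = -14.160730, f(3.380000) = 25.531512 (opposite signs)
step 1: m = 2.024500, f(m) = -5.473938 < 0 → root in [2.024500, 3.380000]
step 2: m = 2.702250, f(m) = 6.304992 > 0 → root in [2.024500, 2.702250]
Midpoint of [2.024500, 2.702250] = 2.363375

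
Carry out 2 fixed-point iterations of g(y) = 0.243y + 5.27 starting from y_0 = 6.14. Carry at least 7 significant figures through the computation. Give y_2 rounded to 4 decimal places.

6.9132

y_1 = g(6.140000) = 6.762020
y_2 = g(6.762020) = 6.913171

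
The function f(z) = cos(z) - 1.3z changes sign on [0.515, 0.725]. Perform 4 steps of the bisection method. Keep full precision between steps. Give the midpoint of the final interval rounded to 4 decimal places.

0.6266

f(0.515000) = 0.200793, f(0.725000) = -0.194001 (opposite signs)
step 1: m = 0.620000, f(m) = 0.007878 > 0 → root in [0.620000, 0.725000]
step 2: m = 0.672500, f(m) = -0.091983 < 0 → root in [0.620000, 0.672500]
step 3: m = 0.646250, f(m) = -0.041777 < 0 → root in [0.620000, 0.646250]
step 4: m = 0.633125, f(m) = -0.016880 < 0 → root in [0.620000, 0.633125]
Midpoint of [0.620000, 0.633125] = 0.626562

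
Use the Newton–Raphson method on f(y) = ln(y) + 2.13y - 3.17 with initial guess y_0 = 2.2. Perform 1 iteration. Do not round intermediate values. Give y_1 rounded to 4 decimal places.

f'(y) = 1/y + 2.13
y_0 = 2.200000: f = 2.304457, f' = 2.584545 → y_1 = 2.200000 - (2.304457)/(2.584545) = 1.308370

1.3084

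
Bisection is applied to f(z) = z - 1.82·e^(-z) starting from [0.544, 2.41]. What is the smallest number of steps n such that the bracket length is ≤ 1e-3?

11

Initial width b − a = 2.41 − 0.544 = 1.866000.
After n steps the width is (b−a)/2^n; need (b−a)/2^n ≤ 1e-3.
So n ≥ log₂(1.866000/1e-3) = log₂(1866.0000) ≈ 10.8657.
Hence n = 11.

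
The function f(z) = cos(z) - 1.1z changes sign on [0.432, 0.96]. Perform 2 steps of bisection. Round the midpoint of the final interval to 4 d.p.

f(0.432000) = 0.432930, f(0.960000) = -0.482480 (opposite signs)
step 1: m = 0.696000, f(m) = 0.001813 > 0 → root in [0.696000, 0.960000]
step 2: m = 0.828000, f(m) = -0.234450 < 0 → root in [0.696000, 0.828000]
Midpoint of [0.696000, 0.828000] = 0.762000

0.7620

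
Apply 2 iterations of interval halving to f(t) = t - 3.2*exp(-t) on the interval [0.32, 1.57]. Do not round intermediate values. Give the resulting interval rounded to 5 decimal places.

[0.94500, 1.25750]

f(0.320000) = -2.003677, f(1.570000) = 0.904255 (opposite signs)
step 1: m = 0.945000, f(m) = -0.298775 < 0 → root in [0.945000, 1.570000]
step 2: m = 1.257500, f(m) = 0.347535 > 0 → root in [0.945000, 1.257500]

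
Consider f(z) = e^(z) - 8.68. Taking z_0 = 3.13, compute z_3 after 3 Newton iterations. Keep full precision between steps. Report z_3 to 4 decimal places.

2.1625

f'(z) = e^(z)
z_0 = 3.130000: f = 14.193980, f' = 22.873980 → z_1 = 3.130000 - (14.193980)/(22.873980) = 2.509470
z_1 = 2.509470: f = 3.618416, f' = 12.298416 → z_2 = 2.509470 - (3.618416)/(12.298416) = 2.215252
z_2 = 2.215252: f = 0.483722, f' = 9.163722 → z_3 = 2.215252 - (0.483722)/(9.163722) = 2.162466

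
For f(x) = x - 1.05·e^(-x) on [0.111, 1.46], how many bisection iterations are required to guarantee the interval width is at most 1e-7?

24

Initial width b − a = 1.46 − 0.111 = 1.349000.
After n steps the width is (b−a)/2^n; need (b−a)/2^n ≤ 1e-7.
So n ≥ log₂(1.349000/1e-7) = log₂(13490000.0000) ≈ 23.6854.
Hence n = 24.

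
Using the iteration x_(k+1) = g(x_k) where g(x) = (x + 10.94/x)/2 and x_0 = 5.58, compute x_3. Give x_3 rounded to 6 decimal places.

x_1 = g(5.580000) = 3.770287
x_2 = g(3.770287) = 3.335961
x_3 = g(3.335961) = 3.307688

3.307688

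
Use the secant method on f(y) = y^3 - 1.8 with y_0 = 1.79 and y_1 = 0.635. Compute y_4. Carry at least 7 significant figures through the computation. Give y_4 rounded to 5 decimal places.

1.17052

Secant update: y_(k+1) = y_k − f(y_k)·(y_k − y_(k-1))/(f(y_k) − f(y_(k-1))).
f(y_0) = 3.935339, f(y_1) = -1.543952
y_2 = 0.635000 - (-1.543952)·(0.635000 - 1.790000)/(-1.543952 - (3.935339)) = 0.960455; f(y_2) = -0.914004
y_3 = 0.960455 - (-0.914004)·(0.960455 - 0.635000)/(-0.914004 - (-1.543952)) = 1.432665; f(y_3) = 1.140589
y_4 = 1.432665 - (1.140589)·(1.432665 - 0.960455)/(1.140589 - (-0.914004)) = 1.170522; f(y_4) = -0.196241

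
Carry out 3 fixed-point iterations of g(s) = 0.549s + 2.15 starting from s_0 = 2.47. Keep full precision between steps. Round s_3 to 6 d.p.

4.387071

s_1 = g(2.470000) = 3.506030
s_2 = g(3.506030) = 4.074810
s_3 = g(4.074810) = 4.387071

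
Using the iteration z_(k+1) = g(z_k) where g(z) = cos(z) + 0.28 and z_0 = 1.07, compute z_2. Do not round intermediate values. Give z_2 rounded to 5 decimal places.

z_1 = g(1.070000) = 0.760124
z_2 = g(0.760124) = 1.004750

1.00475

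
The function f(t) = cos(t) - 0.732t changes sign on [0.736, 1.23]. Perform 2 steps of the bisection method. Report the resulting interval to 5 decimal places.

f(0.736000) = 0.202408, f(1.230000) = -0.566122 (opposite signs)
step 1: m = 0.983000, f(m) = -0.165027 < 0 → root in [0.736000, 0.983000]
step 2: m = 0.859500, f(m) = 0.023662 > 0 → root in [0.859500, 0.983000]

[0.85950, 0.98300]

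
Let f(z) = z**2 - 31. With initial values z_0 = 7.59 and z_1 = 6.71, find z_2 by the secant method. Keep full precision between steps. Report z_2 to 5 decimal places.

Secant update: z_(k+1) = z_k − f(z_k)·(z_k − z_(k-1))/(f(z_k) − f(z_(k-1))).
f(z_0) = 26.608100, f(z_1) = 14.024100
z_2 = 6.710000 - (14.024100)·(6.710000 - 7.590000)/(14.024100 - (26.608100)) = 5.729294; f(z_2) = 1.824806

5.72929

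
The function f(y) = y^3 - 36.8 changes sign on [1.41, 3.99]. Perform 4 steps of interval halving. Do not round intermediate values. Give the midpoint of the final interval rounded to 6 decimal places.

f(1.410000) = -33.996779, f(3.990000) = 26.721199 (opposite signs)
step 1: m = 2.700000, f(m) = -17.117000 < 0 → root in [2.700000, 3.990000]
step 2: m = 3.345000, f(m) = 0.627289 > 0 → root in [2.700000, 3.345000]
step 3: m = 3.022500, f(m) = -9.187932 < 0 → root in [3.022500, 3.345000]
step 4: m = 3.183750, f(m) = -4.528669 < 0 → root in [3.183750, 3.345000]
Midpoint of [3.183750, 3.345000] = 3.264375

3.264375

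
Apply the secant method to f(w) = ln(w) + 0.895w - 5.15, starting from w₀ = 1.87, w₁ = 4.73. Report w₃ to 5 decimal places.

4.16051

f(w_0) = -2.850412, f(w_1) = 0.637275
w_2 = 4.730000 - (0.637275)·(4.730000 - 1.870000)/(0.637275 - (-2.850412)) = 4.207417; f(w_2) = 0.052487
w_3 = 4.207417 - (0.052487)·(4.207417 - 4.730000)/(0.052487 - (0.637275)) = 4.160513; f(w_3) = -0.000702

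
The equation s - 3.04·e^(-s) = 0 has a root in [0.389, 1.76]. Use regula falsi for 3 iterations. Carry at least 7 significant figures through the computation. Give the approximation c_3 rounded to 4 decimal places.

1.0605

False-position update: c = (a·f(b) − b·f(a))/(f(b) − f(a)); replace the endpoint whose sign matches f(c).
f(0.389000) = -1.671312, f(1.760000) = 1.236984
step 1: c = 1.176873, f(c) = 0.239821 > 0 → new bracket [0.389000, 1.176873]
step 2: c = 1.078006, f(c) = 0.043575 > 0 → new bracket [0.389000, 1.078006]
step 3: c = 1.060499, f(c) = 0.007798 > 0 → new bracket [0.389000, 1.060499]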